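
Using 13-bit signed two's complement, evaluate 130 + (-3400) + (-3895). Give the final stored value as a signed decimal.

1027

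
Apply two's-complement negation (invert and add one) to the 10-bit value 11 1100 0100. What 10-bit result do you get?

0000111100

Invert: 0000111011. Add 1: 0000111100.
Check: 1111000100 = -60, 0000111100 = 60.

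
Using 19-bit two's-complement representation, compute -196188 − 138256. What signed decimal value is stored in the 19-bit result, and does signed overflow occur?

-196188 → 1010000000110100100
138256 → 0100001110000010000
Subtract via negate-and-add: invert 0100001110000010000 + 1 = 1011110001111110000 (i.e. -138256).
  1010000000110100100
+ 1011110001111110000
= 0101110010110010100  (discard carry-out 1)
Result 0101110010110010100: MSB = 0 → value 189844.
Both addends (after negating the subtrahend) are negative but the stored result is non-negative: signed overflow. The true value -196188 − 138256 = -334444 lies outside [-262144, 262143].

189844; overflow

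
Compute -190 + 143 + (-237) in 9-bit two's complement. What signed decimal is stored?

-190 + 143 = -47 (111010001)
-47 + (-237) = -284 → wraps to 228 (011100100)

228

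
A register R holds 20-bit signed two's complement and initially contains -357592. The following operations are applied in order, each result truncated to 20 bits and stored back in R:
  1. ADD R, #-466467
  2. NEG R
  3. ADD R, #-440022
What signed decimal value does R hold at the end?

Start: R = -357592 = 10101000101100101000.
R = -357592 + (-466467) = -824059; wraps to 224517 = 00110110110100000101
R = −(224517) = -224517 = 11001001001011111011
R = -224517 + (-440022) = -664539; wraps to 384037 = 01011101110000100101

384037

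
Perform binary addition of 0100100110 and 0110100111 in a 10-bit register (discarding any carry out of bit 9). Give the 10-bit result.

  0100100110
+ 0110100111
= 1011001101

1011001101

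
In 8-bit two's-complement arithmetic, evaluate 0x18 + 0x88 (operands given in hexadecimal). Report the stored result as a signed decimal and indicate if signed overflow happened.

0x18 = 00011000 = 24 (signed)
0x88 = 10001000 = -120 (signed)
  00011000
+ 10001000
= 10100000
Result 10100000: MSB = 1 → 160 − 256 = -96.
Addends have opposite signs, so signed overflow cannot occur.

-96; no overflow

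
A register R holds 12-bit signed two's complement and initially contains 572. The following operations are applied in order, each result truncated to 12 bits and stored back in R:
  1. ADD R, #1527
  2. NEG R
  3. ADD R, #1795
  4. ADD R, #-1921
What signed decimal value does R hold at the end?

Start: R = 572 = 001000111100.
R = 572 + 1527 = 2099; wraps to -1997 = 100000110011
R = −(-1997) = 1997 = 011111001101
R = 1997 + 1795 = 3792; wraps to -304 = 111011010000
R = -304 + (-1921) = -2225; wraps to 1871 = 011101001111

1871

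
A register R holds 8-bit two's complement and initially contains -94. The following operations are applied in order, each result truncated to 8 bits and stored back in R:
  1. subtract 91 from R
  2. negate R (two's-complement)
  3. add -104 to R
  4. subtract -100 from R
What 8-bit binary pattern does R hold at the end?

Start: R = -94 = 10100010.
R = -94 − 91 = -185; wraps to 71 = 01000111
R = −(71) = -71 = 10111001
R = -71 + (-104) = -175; wraps to 81 = 01010001
R = 81 − (-100) = 181; wraps to -75 = 10110101

10110101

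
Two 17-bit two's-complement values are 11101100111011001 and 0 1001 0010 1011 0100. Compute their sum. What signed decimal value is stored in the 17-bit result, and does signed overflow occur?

27789; no overflow

11101100111011001 = -9767 (signed)
0 1001 0010 1011 0100 → 01001001010110100 = 37556 (signed)
  11101100111011001
+ 01001001010110100
= 00110110010001101  (discard carry-out 1)
Result 00110110010001101: MSB = 0 → value 27789.
Addends have opposite signs, so signed overflow cannot occur.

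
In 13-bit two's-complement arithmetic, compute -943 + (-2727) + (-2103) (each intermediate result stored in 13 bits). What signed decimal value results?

2419

-943 + (-2727) = -3670 (1000110101010)
-3670 + (-2103) = -5773 → wraps to 2419 (0100101110011)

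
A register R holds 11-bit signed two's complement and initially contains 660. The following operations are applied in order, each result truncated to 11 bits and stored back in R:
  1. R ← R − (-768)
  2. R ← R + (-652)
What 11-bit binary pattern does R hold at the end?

01100001000

Start: R = 660 = 01010010100.
R = 660 − (-768) = 1428; wraps to -620 = 10110010100
R = -620 + (-652) = -1272; wraps to 776 = 01100001000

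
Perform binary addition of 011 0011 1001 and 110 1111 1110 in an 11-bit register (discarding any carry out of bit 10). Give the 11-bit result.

  01100111001
+ 11011111110
= 01000110111  (discard carry-out 1)

01000110111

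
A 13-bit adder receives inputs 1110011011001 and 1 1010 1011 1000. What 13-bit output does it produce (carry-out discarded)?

1011110010001

  1110011011001
+ 1101010111000
= 1011110010001  (discard carry-out 1)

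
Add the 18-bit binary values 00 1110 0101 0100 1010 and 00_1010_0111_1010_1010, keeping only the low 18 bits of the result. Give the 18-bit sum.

  001110010101001010
+ 001010011110101010
= 011000110011110100

011000110011110100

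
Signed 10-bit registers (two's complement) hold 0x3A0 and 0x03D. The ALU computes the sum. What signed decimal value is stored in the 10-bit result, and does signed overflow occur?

0x3A0 = 1110100000 = -96 (signed)
0x03D = 0000111101 = 61 (signed)
  1110100000
+ 0000111101
= 1111011101
Result 1111011101: MSB = 1 → 989 − 1024 = -35.
Addends have opposite signs, so signed overflow cannot occur.

-35; no overflow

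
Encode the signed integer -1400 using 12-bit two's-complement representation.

101010001000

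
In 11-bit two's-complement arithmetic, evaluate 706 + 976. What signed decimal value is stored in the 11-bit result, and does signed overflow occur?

-366; overflow

706 → 01011000010
976 → 01111010000
  01011000010
+ 01111010000
= 11010010010
Result 11010010010: MSB = 1 → 1682 − 2048 = -366.
Both addends are non-negative but the stored result is negative: signed overflow. The true value 706 + 976 = 1682 lies outside [-1024, 1023].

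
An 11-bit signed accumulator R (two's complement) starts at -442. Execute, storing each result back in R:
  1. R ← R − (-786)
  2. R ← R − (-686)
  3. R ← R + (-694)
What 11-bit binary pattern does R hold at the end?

00101010000

Start: R = -442 = 11001000110.
R = -442 − (-786) = 344 = 00101011000
R = 344 − (-686) = 1030; wraps to -1018 = 10000000110
R = -1018 + (-694) = -1712; wraps to 336 = 00101010000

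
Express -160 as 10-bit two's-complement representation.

1101100000

|-160| = 160 = 0010100000 in 10 bits.
Invert the bits: 1101011111. Add 1: 1101100000.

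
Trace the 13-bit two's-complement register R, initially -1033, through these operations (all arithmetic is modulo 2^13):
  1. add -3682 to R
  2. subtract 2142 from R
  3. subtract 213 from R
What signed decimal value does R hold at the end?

1122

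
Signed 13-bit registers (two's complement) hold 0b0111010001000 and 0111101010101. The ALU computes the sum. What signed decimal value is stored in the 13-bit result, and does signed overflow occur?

-547; overflow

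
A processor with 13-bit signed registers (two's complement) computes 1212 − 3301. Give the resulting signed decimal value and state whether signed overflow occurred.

-2089; no overflow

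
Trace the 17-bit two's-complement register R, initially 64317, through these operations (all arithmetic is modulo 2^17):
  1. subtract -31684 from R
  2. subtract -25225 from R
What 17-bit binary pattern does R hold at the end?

11101100110001010

Start: R = 64317 = 01111101100111101.
R = 64317 − (-31684) = 96001; wraps to -35071 = 10111011100000001
R = -35071 − (-25225) = -9846 = 11101100110001010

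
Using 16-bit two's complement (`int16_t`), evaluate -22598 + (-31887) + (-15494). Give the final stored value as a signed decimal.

-4443

-22598 + (-31887) = -54485 → wraps to 11051 (0010101100101011)
11051 + (-15494) = -4443 (1110111010100101)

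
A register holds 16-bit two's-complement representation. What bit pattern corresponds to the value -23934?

1010001010000010

|-23934| = 23934 = 0101110101111110 in 16 bits.
Invert the bits: 1010001010000001. Add 1: 1010001010000010.
Check: 1010001010000010 reads as 41602 − 65536 = -23934.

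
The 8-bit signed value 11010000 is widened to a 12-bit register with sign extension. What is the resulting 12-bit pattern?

MSB of 11010000 is 1; replicate it into the new high bits.
1111|11010000 → 111111010000 (still -48).

111111010000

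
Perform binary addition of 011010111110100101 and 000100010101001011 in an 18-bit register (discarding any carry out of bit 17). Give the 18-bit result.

011111010011110000

  011010111110100101
+ 000100010101001011
= 011111010011110000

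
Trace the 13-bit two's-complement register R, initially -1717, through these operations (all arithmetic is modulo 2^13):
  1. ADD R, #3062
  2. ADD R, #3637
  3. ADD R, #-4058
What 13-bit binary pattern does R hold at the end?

0001110011100

Start: R = -1717 = 1100101001011.
R = -1717 + 3062 = 1345 = 0010101000001
R = 1345 + 3637 = 4982; wraps to -3210 = 1001101110110
R = -3210 + (-4058) = -7268; wraps to 924 = 0001110011100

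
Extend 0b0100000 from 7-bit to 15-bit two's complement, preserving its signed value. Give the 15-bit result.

000000000100000

MSB of 0100000 is 0; replicate it into the new high bits.
00000000|0100000 → 000000000100000 (still 32).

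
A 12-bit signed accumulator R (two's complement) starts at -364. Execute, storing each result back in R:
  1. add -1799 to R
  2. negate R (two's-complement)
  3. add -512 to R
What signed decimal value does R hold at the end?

1651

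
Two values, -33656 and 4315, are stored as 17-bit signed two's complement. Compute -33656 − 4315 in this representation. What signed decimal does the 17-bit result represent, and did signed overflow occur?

-33656 → 10111110010001000
4315 → 00001000011011011
Subtract via negate-and-add: invert 00001000011011011 + 1 = 11110111100100101 (i.e. -4315).
  10111110010001000
+ 11110111100100101
= 10110101110101101  (discard carry-out 1)
Result 10110101110101101: MSB = 1 → 93101 − 131072 = -37971.
Both addends (after negating the subtrahend) are negative and so is the stored result: no signed overflow.

-37971; no overflow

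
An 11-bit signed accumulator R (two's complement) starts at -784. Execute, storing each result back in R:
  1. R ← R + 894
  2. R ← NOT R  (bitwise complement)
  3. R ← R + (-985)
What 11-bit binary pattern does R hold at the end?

Start: R = -784 = 10011110000.
R = -784 + 894 = 110 = 00001101110
R = NOT 00001101110 = 11110010001 = -111
R = -111 + (-985) = -1096; wraps to 952 = 01110111000

01110111000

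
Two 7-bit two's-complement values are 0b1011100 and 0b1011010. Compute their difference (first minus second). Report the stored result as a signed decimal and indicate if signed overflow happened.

2; no overflow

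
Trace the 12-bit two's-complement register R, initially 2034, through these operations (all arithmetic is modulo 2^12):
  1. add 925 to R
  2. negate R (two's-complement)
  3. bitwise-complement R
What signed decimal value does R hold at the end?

-1138

Start: R = 2034 = 011111110010.
R = 2034 + 925 = 2959; wraps to -1137 = 101110001111
R = −(-1137) = 1137 = 010001110001
R = NOT 010001110001 = 101110001110 = -1138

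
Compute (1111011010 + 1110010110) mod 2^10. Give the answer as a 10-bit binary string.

1101110000

  1111011010
+ 1110010110
= 1101110000  (discard carry-out 1)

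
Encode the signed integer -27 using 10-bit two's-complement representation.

1111100101

|-27| = 27 = 0000011011 in 10 bits.
Invert the bits: 1111100100. Add 1: 1111100101.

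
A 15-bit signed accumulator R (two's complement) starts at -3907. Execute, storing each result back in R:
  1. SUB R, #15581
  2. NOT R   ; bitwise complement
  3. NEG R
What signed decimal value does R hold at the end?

Start: R = -3907 = 111000010111101.
R = -3907 − 15581 = -19488; wraps to 13280 = 011001111100000
R = NOT 011001111100000 = 100110000011111 = -13281
R = −(-13281) = 13281 = 011001111100001

13281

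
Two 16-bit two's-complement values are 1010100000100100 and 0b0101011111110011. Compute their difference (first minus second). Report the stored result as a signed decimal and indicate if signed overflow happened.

1010100000100100 = -22492 (signed)
0b0101011111110011 → 0101011111110011 = 22515 (signed)
Subtract via negate-and-add: invert 0101011111110011 + 1 = 1010100000001101 (i.e. -22515).
  1010100000100100
+ 1010100000001101
= 0101000000110001  (discard carry-out 1)
Result 0101000000110001: MSB = 0 → value 20529.
Both addends (after negating the subtrahend) are negative but the stored result is non-negative: signed overflow. The true value -22492 − 22515 = -45007 lies outside [-32768, 32767].

20529; overflow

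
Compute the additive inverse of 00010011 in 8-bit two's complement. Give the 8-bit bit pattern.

11101101

Invert: 11101100. Add 1: 11101101.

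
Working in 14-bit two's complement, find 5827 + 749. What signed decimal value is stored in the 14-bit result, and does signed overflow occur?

6576; no overflow

5827 → 01011011000011
749 → 00001011101101
  01011011000011
+ 00001011101101
= 01100110110000
Result 01100110110000: MSB = 0 → value 6576.
Both addends are non-negative and so is the stored result: no signed overflow.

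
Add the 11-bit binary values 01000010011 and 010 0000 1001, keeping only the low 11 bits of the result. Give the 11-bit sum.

  01000010011
+ 01000001001
= 10000011100

10000011100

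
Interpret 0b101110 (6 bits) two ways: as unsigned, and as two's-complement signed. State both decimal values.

Unsigned: 101110 = 46.
Signed: MSB=1 → 46 − 64 = -18.

unsigned = 46, signed = -18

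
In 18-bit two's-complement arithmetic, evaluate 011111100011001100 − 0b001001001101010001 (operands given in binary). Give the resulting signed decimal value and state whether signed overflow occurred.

011111100011001100 = 129228 (signed)
0b001001001101010001 → 001001001101010001 = 37713 (signed)
Subtract via negate-and-add: invert 001001001101010001 + 1 = 110110110010101111 (i.e. -37713).
  011111100011001100
+ 110110110010101111
= 010110010101111011  (discard carry-out 1)
Result 010110010101111011: MSB = 0 → value 91515.
Addends (after negating the subtrahend) have opposite signs, so signed overflow cannot occur.

91515; no overflow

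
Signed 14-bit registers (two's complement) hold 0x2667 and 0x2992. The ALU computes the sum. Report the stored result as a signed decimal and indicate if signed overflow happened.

4089; overflow

0x2667 = 10011001100111 = -6553 (signed)
0x2992 = 10100110010010 = -5742 (signed)
  10011001100111
+ 10100110010010
= 00111111111001  (discard carry-out 1)
Result 00111111111001: MSB = 0 → value 4089.
Both addends are negative but the stored result is non-negative: signed overflow. The true value -6553 + (-5742) = -12295 lies outside [-8192, 8191].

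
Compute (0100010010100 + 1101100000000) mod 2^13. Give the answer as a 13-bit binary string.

0001110010100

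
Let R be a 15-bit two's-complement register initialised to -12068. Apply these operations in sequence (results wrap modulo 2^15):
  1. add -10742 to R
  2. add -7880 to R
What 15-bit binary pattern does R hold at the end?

Start: R = -12068 = 101000011011100.
R = -12068 + (-10742) = -22810; wraps to 9958 = 010011011100110
R = 9958 + (-7880) = 2078 = 000100000011110

000100000011110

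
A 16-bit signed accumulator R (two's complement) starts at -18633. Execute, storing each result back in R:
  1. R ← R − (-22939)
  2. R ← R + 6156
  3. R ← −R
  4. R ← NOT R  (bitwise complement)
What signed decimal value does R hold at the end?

10461

Start: R = -18633 = 1011011100110111.
R = -18633 − (-22939) = 4306 = 0001000011010010
R = 4306 + 6156 = 10462 = 0010100011011110
R = −(10462) = -10462 = 1101011100100010
R = NOT 1101011100100010 = 0010100011011101 = 10461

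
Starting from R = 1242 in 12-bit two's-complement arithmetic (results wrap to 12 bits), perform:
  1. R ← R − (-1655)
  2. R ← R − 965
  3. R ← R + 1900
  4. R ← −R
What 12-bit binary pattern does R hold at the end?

000100001000

Start: R = 1242 = 010011011010.
R = 1242 − (-1655) = 2897; wraps to -1199 = 101101010001
R = -1199 − 965 = -2164; wraps to 1932 = 011110001100
R = 1932 + 1900 = 3832; wraps to -264 = 111011111000
R = −(-264) = 264 = 000100001000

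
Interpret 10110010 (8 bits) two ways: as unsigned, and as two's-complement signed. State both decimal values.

Unsigned: 10110010 = 178.
Signed: MSB=1 → 178 − 256 = -78.

unsigned = 178, signed = -78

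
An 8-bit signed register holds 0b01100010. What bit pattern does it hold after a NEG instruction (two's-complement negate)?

Invert: 10011101. Add 1: 10011110.

10011110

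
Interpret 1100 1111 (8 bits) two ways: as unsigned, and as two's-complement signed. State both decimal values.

unsigned = 207, signed = -49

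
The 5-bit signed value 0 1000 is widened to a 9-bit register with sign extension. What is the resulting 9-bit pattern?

MSB of 01000 is 0; replicate it into the new high bits.
0000|01000 → 000001000 (still 8).

000001000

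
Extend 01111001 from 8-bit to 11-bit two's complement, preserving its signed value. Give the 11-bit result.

MSB of 01111001 is 0; replicate it into the new high bits.
000|01111001 → 00001111001 (still 121).

00001111001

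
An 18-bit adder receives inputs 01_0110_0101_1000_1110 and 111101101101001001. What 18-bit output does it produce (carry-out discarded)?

010100000011010111

  010110010110001110
+ 111101101101001001
= 010100000011010111  (discard carry-out 1)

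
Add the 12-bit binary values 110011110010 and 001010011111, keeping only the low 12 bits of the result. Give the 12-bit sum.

  110011110010
+ 001010011111
= 111110010001

111110010001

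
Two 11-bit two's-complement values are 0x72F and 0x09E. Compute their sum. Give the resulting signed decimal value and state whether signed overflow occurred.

-51; no overflow

0x72F = 11100101111 = -209 (signed)
0x09E = 00010011110 = 158 (signed)
  11100101111
+ 00010011110
= 11111001101
Result 11111001101: MSB = 1 → 1997 − 2048 = -51.
Addends have opposite signs, so signed overflow cannot occur.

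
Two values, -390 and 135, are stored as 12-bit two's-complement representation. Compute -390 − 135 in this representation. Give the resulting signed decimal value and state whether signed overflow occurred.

-390 → 111001111010
135 → 000010000111
Subtract via negate-and-add: invert 000010000111 + 1 = 111101111001 (i.e. -135).
  111001111010
+ 111101111001
= 110111110011  (discard carry-out 1)
Result 110111110011: MSB = 1 → 3571 − 4096 = -525.
Both addends (after negating the subtrahend) are negative and so is the stored result: no signed overflow.

-525; no overflow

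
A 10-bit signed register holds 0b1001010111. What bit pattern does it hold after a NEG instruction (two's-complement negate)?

Invert: 0110101000. Add 1: 0110101001.

0110101001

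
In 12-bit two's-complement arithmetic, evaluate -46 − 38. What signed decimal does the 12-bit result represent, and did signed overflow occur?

-46 → 111111010010
38 → 000000100110
Subtract via negate-and-add: invert 000000100110 + 1 = 111111011010 (i.e. -38).
  111111010010
+ 111111011010
= 111110101100  (discard carry-out 1)
Result 111110101100: MSB = 1 → 4012 − 4096 = -84.
Both addends (after negating the subtrahend) are negative and so is the stored result: no signed overflow.

-84; no overflow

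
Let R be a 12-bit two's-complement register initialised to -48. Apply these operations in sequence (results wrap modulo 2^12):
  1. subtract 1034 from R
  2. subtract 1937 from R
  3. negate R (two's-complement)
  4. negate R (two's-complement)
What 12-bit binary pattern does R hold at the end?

010000110101

Start: R = -48 = 111111010000.
R = -48 − 1034 = -1082 = 101111000110
R = -1082 − 1937 = -3019; wraps to 1077 = 010000110101
R = −(1077) = -1077 = 101111001011
R = −(-1077) = 1077 = 010000110101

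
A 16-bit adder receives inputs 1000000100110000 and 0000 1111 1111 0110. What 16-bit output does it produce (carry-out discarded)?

  1000000100110000
+ 0000111111110110
= 1001000100100110

1001000100100110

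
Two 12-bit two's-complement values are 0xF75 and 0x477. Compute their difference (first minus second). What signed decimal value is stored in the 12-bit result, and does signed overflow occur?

0xF75 = 111101110101 = -139 (signed)
0x477 = 010001110111 = 1143 (signed)
Subtract via negate-and-add: invert 010001110111 + 1 = 101110001001 (i.e. -1143).
  111101110101
+ 101110001001
= 101011111110  (discard carry-out 1)
Result 101011111110: MSB = 1 → 2814 − 4096 = -1282.
Both addends (after negating the subtrahend) are negative and so is the stored result: no signed overflow.

-1282; no overflow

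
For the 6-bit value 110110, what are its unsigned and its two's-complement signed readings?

unsigned = 54, signed = -10

Unsigned: 110110 = 54.
Signed: MSB=1 → 54 − 64 = -10.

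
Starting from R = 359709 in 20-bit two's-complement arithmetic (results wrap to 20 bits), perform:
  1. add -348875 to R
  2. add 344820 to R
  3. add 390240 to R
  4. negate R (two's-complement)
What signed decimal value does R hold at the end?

Start: R = 359709 = 01010111110100011101.
R = 359709 + (-348875) = 10834 = 00000010101001010010
R = 10834 + 344820 = 355654 = 01010110110101000110
R = 355654 + 390240 = 745894; wraps to -302682 = 10110110000110100110
R = −(-302682) = 302682 = 01001001111001011010

302682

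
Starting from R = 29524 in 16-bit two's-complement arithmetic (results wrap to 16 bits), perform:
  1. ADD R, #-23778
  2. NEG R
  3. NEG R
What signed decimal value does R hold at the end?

5746

Start: R = 29524 = 0111001101010100.
R = 29524 + (-23778) = 5746 = 0001011001110010
R = −(5746) = -5746 = 1110100110001110
R = −(-5746) = 5746 = 0001011001110010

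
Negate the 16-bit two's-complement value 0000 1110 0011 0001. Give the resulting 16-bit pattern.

Invert: 1111000111001110. Add 1: 1111000111001111.
Check: 0000111000110001 = 3633, 1111000111001111 = -3633.

1111000111001111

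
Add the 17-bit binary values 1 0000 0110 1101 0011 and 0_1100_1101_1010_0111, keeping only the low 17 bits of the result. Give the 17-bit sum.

11101010001111010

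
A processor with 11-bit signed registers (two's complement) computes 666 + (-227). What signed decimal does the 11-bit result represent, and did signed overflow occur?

666 → 01010011010
-227 → 11100011101
  01010011010
+ 11100011101
= 00110110111  (discard carry-out 1)
Result 00110110111: MSB = 0 → value 439.
Addends have opposite signs, so signed overflow cannot occur.

439; no overflow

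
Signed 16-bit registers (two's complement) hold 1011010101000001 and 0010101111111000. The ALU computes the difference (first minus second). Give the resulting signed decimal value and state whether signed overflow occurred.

1011010101000001 = -19135 (signed)
0010101111111000 = 11256 (signed)
Subtract via negate-and-add: invert 0010101111111000 + 1 = 1101010000001000 (i.e. -11256).
  1011010101000001
+ 1101010000001000
= 1000100101001001  (discard carry-out 1)
Result 1000100101001001: MSB = 1 → 35145 − 65536 = -30391.
Both addends (after negating the subtrahend) are negative and so is the stored result: no signed overflow.

-30391; no overflow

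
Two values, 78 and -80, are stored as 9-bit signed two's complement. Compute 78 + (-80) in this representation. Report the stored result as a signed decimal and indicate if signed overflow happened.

-2; no overflow

78 → 001001110
-80 → 110110000
  001001110
+ 110110000
= 111111110
Result 111111110: MSB = 1 → 510 − 512 = -2.
Addends have opposite signs, so signed overflow cannot occur.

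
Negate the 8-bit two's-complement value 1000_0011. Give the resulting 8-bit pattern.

01111101

Invert: 01111100. Add 1: 01111101.
Check: 10000011 = -125, 01111101 = 125.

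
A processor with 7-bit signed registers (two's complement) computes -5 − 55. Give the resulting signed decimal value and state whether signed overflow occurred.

-5 → 1111011
55 → 0110111
Subtract via negate-and-add: invert 0110111 + 1 = 1001001 (i.e. -55).
  1111011
+ 1001001
= 1000100  (discard carry-out 1)
Result 1000100: MSB = 1 → 68 − 128 = -60.
Both addends (after negating the subtrahend) are negative and so is the stored result: no signed overflow.

-60; no overflow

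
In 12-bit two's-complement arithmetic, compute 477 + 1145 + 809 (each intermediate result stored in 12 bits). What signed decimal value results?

-1665

477 + 1145 = 1622 (011001010110)
1622 + 809 = 2431 → wraps to -1665 (100101111111)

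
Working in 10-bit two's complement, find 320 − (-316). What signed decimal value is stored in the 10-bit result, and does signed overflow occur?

320 → 0101000000
-316 → 1011000100
Subtract via negate-and-add: invert 1011000100 + 1 = 0100111100 (i.e. 316).
  0101000000
+ 0100111100
= 1001111100
Result 1001111100: MSB = 1 → 636 − 1024 = -388.
Both addends (after negating the subtrahend) are non-negative but the stored result is negative: signed overflow. The true value 320 − (-316) = 636 lies outside [-512, 511].

-388; overflow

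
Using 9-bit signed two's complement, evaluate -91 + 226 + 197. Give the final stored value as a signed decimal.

-180

-91 + 226 = 135 (010000111)
135 + 197 = 332 → wraps to -180 (101001100)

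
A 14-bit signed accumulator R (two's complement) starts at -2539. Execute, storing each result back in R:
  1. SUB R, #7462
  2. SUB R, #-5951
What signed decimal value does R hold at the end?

-4050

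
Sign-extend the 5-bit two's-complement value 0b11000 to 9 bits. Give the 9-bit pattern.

111111000

MSB of 11000 is 1; replicate it into the new high bits.
1111|11000 → 111111000 (still -8).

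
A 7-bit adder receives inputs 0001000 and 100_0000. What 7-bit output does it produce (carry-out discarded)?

1001000

  0001000
+ 1000000
= 1001000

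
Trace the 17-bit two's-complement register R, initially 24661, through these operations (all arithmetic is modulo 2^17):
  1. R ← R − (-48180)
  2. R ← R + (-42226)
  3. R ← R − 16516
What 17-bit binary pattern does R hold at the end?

00011011100010011

Start: R = 24661 = 00110000001010101.
R = 24661 − (-48180) = 72841; wraps to -58231 = 10001110010001001
R = -58231 + (-42226) = -100457; wraps to 30615 = 00111011110010111
R = 30615 − 16516 = 14099 = 00011011100010011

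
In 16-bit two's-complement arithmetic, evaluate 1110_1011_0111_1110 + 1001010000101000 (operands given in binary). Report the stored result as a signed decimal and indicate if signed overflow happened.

1110_1011_0111_1110 → 1110101101111110 = -5250 (signed)
1001010000101000 = -27608 (signed)
  1110101101111110
+ 1001010000101000
= 0111111110100110  (discard carry-out 1)
Result 0111111110100110: MSB = 0 → value 32678.
Both addends are negative but the stored result is non-negative: signed overflow. The true value -5250 + (-27608) = -32858 lies outside [-32768, 32767].

32678; overflow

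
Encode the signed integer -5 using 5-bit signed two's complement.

11011

|-5| = 5 = 00101 in 5 bits.
Invert the bits: 11010. Add 1: 11011.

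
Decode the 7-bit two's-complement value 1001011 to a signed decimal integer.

-53

MSB is 1, so the value is negative.
Invert: 0110100. Add 1: 0110101 = 53. So the value is −53.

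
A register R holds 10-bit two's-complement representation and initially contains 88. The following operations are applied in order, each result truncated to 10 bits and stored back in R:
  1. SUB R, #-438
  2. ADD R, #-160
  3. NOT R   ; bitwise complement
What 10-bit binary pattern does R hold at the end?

1010010001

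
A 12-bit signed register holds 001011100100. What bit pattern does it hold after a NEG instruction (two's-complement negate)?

Invert: 110100011011. Add 1: 110100011100.
Check: 001011100100 = 740, 110100011100 = -740.

110100011100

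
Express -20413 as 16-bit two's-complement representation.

1011000001000011

|-20413| = 20413 = 0100111110111101 in 16 bits.
Invert the bits: 1011000001000010. Add 1: 1011000001000011.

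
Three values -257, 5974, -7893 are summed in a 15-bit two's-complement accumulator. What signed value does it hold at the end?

-2176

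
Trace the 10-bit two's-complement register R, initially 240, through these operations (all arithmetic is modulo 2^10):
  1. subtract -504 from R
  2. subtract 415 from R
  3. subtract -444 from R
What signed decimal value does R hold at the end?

-251

Start: R = 240 = 0011110000.
R = 240 − (-504) = 744; wraps to -280 = 1011101000
R = -280 − 415 = -695; wraps to 329 = 0101001001
R = 329 − (-444) = 773; wraps to -251 = 1100000101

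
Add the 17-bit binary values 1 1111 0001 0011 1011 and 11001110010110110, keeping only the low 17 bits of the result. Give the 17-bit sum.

11000110111110001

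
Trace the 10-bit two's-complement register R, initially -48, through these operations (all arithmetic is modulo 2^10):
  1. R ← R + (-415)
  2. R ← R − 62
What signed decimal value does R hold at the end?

Start: R = -48 = 1111010000.
R = -48 + (-415) = -463 = 1000110001
R = -463 − 62 = -525; wraps to 499 = 0111110011

499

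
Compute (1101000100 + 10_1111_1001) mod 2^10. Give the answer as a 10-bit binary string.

1000111101

  1101000100
+ 1011111001
= 1000111101  (discard carry-out 1)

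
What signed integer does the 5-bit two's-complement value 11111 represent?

-1

MSB is 1, so the value is negative.
Invert: 00000. Add 1: 00001 = 1. So the value is −1.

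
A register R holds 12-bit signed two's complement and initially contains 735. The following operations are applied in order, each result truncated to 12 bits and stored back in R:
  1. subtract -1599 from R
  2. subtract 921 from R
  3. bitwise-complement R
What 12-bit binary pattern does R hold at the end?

101001111010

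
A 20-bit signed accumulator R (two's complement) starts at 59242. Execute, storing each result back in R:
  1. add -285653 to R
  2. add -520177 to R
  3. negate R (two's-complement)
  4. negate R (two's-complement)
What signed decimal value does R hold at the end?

301988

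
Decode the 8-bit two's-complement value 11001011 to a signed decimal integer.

-53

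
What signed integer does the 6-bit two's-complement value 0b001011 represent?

MSB is 0, so the value is non-negative: 001011 = 11.

11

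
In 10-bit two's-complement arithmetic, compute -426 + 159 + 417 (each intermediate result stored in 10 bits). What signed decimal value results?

-426 + 159 = -267 (1011110101)
-267 + 417 = 150 (0010010110)

150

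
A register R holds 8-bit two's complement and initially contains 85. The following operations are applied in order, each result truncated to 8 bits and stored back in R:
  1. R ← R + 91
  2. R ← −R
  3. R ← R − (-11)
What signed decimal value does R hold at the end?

Start: R = 85 = 01010101.
R = 85 + 91 = 176; wraps to -80 = 10110000
R = −(-80) = 80 = 01010000
R = 80 − (-11) = 91 = 01011011

91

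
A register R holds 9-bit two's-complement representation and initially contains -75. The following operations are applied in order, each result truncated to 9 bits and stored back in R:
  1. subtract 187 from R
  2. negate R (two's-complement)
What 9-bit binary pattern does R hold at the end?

Start: R = -75 = 110110101.
R = -75 − 187 = -262; wraps to 250 = 011111010
R = −(250) = -250 = 100000110

100000110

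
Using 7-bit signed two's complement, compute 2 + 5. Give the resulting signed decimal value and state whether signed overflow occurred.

2 → 0000010
5 → 0000101
  0000010
+ 0000101
= 0000111
Result 0000111: MSB = 0 → value 7.
Both addends are non-negative and so is the stored result: no signed overflow.

7; no overflow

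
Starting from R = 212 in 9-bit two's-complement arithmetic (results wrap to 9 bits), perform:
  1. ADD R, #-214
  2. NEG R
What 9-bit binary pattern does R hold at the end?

000000010

Start: R = 212 = 011010100.
R = 212 + (-214) = -2 = 111111110
R = −(-2) = 2 = 000000010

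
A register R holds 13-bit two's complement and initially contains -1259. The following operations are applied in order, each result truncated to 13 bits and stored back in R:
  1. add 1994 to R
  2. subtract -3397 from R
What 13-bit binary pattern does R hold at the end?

1000000100100

Start: R = -1259 = 1101100010101.
R = -1259 + 1994 = 735 = 0001011011111
R = 735 − (-3397) = 4132; wraps to -4060 = 1000000100100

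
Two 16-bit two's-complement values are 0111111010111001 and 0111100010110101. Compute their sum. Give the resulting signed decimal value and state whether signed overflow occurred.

-2194; overflow

0111111010111001 = 32441 (signed)
0111100010110101 = 30901 (signed)
  0111111010111001
+ 0111100010110101
= 1111011101101110
Result 1111011101101110: MSB = 1 → 63342 − 65536 = -2194.
Both addends are non-negative but the stored result is negative: signed overflow. The true value 32441 + 30901 = 63342 lies outside [-32768, 32767].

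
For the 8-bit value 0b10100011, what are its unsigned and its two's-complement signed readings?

Unsigned: 10100011 = 163.
Signed: MSB=1 → 163 − 256 = -93.

unsigned = 163, signed = -93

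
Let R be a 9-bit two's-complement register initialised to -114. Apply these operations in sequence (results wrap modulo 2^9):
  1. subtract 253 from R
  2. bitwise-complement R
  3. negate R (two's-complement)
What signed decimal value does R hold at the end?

146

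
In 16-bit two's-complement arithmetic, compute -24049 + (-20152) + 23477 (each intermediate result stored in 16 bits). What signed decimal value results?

-24049 + (-20152) = -44201 → wraps to 21335 (0101001101010111)
21335 + 23477 = 44812 → wraps to -20724 (1010111100001100)

-20724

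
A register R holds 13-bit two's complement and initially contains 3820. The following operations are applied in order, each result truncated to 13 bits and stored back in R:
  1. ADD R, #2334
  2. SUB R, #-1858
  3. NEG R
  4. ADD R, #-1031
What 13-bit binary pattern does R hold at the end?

1110010101101

Start: R = 3820 = 0111011101100.
R = 3820 + 2334 = 6154; wraps to -2038 = 1100000001010
R = -2038 − (-1858) = -180 = 1111101001100
R = −(-180) = 180 = 0000010110100
R = 180 + (-1031) = -851 = 1110010101101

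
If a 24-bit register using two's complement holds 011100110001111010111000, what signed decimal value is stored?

MSB is 0, so the value is non-negative: 011100110001111010111000 = 7544504.

7544504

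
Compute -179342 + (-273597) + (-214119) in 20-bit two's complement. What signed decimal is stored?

-179342 + (-273597) = -452939 (10010001011010110101)
-452939 + (-214119) = -667058 → wraps to 381518 (01011101001001001110)

381518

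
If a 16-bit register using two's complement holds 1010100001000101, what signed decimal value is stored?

-22459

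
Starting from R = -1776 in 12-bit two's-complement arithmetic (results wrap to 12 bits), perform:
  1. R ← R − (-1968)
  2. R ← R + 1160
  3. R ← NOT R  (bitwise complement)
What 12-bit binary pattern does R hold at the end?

Start: R = -1776 = 100100010000.
R = -1776 − (-1968) = 192 = 000011000000
R = 192 + 1160 = 1352 = 010101001000
R = NOT 010101001000 = 101010110111 = -1353

101010110111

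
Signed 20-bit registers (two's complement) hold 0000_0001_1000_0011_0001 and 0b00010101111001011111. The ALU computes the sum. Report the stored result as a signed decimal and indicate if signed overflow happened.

95888; no overflow

0000_0001_1000_0011_0001 → 00000001100000110001 = 6193 (signed)
0b00010101111001011111 → 00010101111001011111 = 89695 (signed)
  00000001100000110001
+ 00010101111001011111
= 00010111011010010000
Result 00010111011010010000: MSB = 0 → value 95888.
Both addends are non-negative and so is the stored result: no signed overflow.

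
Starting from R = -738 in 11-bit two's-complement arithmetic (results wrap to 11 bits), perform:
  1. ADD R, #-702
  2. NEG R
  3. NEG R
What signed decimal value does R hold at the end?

608

Start: R = -738 = 10100011110.
R = -738 + (-702) = -1440; wraps to 608 = 01001100000
R = −(608) = -608 = 10110100000
R = −(-608) = 608 = 01001100000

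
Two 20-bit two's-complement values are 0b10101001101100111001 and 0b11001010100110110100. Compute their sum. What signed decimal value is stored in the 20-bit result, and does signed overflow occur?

0b10101001101100111001 → 10101001101100111001 = -353479 (signed)
0b11001010100110110100 → 11001010100110110100 = -218700 (signed)
  10101001101100111001
+ 11001010100110110100
= 01110100010011101101  (discard carry-out 1)
Result 01110100010011101101: MSB = 0 → value 476397.
Both addends are negative but the stored result is non-negative: signed overflow. The true value -353479 + (-218700) = -572179 lies outside [-524288, 524287].

476397; overflow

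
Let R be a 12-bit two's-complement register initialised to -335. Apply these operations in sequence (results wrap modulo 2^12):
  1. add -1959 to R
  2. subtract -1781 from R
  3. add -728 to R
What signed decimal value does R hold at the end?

-1241

Start: R = -335 = 111010110001.
R = -335 + (-1959) = -2294; wraps to 1802 = 011100001010
R = 1802 − (-1781) = 3583; wraps to -513 = 110111111111
R = -513 + (-728) = -1241 = 101100100111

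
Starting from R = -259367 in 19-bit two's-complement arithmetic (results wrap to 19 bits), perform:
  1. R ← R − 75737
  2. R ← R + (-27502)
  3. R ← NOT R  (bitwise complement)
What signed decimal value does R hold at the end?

-161683

Start: R = -259367 = 1000000101011011001.
R = -259367 − 75737 = -335104; wraps to 189184 = 0101110001100000000
R = 189184 + (-27502) = 161682 = 0100111011110010010
R = NOT 0100111011110010010 = 1011000100001101101 = -161683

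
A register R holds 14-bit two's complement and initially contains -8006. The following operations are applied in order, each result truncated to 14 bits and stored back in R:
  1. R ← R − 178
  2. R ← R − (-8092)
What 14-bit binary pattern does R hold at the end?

Start: R = -8006 = 10000010111010.
R = -8006 − 178 = -8184 = 10000000001000
R = -8184 − (-8092) = -92 = 11111110100100

11111110100100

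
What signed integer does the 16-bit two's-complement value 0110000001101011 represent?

MSB is 0, so the value is non-negative: 0110000001101011 = 24683.

24683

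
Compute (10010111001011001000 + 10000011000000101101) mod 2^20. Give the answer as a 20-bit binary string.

00011010001011110101

  10010111001011001000
+ 10000011000000101101
= 00011010001011110101  (discard carry-out 1)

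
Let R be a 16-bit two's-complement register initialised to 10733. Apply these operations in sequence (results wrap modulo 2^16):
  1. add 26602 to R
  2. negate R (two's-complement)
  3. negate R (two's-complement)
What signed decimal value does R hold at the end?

-28201

Start: R = 10733 = 0010100111101101.
R = 10733 + 26602 = 37335; wraps to -28201 = 1001000111010111
R = −(-28201) = 28201 = 0110111000101001
R = −(28201) = -28201 = 1001000111010111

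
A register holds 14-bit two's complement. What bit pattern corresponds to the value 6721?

6721 is non-negative, so write it directly in 14 bits: 01101001000001.

01101001000001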